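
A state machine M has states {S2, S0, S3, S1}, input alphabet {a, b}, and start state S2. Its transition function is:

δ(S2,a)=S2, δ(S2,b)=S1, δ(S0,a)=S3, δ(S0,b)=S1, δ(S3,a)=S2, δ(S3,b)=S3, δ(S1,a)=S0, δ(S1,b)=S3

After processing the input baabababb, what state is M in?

S2 → S1 → S0 → S3 → S3 → S2 → S1 → S0 → S1 → S3

S3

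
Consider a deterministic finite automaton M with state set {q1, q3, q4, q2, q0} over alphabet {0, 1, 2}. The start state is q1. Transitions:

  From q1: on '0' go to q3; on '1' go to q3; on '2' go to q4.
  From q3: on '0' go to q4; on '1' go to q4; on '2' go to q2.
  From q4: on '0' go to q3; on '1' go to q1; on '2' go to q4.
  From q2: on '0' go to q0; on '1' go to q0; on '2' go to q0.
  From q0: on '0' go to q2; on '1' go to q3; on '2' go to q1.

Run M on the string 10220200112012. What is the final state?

Trace: q1 -1-> q3 -0-> q4 -2-> q4 -2-> q4 -0-> q3 -2-> q2 -0-> q0 -0-> q2 -1-> q0 -1-> q3 -2-> q2 -0-> q0 -1-> q3 -2-> q2

q2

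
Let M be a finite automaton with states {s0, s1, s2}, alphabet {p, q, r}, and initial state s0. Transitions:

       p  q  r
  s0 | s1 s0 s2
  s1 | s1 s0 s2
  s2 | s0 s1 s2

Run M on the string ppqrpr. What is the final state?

s2

start at s0
read 'p': s0 → s1
read 'p': s1 → s1
read 'q': s1 → s0
read 'r': s0 → s2
read 'p': s2 → s0
read 'r': s0 → s2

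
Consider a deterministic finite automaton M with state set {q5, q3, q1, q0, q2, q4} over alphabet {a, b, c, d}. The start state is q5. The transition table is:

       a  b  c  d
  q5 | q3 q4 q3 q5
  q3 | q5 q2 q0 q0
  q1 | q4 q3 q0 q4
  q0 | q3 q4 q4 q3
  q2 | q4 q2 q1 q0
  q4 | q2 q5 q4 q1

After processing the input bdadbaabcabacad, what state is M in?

start at q5
read 'b': q5 → q4
read 'd': q4 → q1
read 'a': q1 → q4
read 'd': q4 → q1
read 'b': q1 → q3
read 'a': q3 → q5
read 'a': q5 → q3
read 'b': q3 → q2
read 'c': q2 → q1
read 'a': q1 → q4
read 'b': q4 → q5
read 'a': q5 → q3
read 'c': q3 → q0
read 'a': q0 → q3
read 'd': q3 → q0

q0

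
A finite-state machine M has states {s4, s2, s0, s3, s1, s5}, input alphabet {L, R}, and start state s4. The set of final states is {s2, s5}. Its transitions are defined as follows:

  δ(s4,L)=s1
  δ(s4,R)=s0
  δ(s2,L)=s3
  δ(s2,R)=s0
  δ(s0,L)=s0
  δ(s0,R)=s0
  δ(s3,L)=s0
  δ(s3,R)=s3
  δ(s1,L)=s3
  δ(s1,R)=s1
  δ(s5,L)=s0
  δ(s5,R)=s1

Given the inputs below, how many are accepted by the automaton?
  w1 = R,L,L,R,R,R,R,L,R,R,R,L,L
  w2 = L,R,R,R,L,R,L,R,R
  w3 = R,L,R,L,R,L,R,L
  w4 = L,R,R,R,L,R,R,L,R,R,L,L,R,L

0

w1:
  start at s4
  read 'R': s4 → s0
  read 'L': s0 → s0
  read 'L': s0 → s0
  read 'R': s0 → s0
  read 'R': s0 → s0
  read 'R': s0 → s0
  read 'R': s0 → s0
  read 'L': s0 → s0
  read 'R': s0 → s0
  read 'R': s0 → s0
  read 'R': s0 → s0
  read 'L': s0 → s0
  read 'L': s0 → s0
  end s0, rejected
w2:
  start at s4
  read 'L': s4 → s1
  read 'R': s1 → s1
  read 'R': s1 → s1
  read 'R': s1 → s1
  read 'L': s1 → s3
  read 'R': s3 → s3
  read 'L': s3 → s0
  read 'R': s0 → s0
  read 'R': s0 → s0
  end s0, rejected
w3:
  start at s4
  read 'R': s4 → s0
  read 'L': s0 → s0
  read 'R': s0 → s0
  read 'L': s0 → s0
  read 'R': s0 → s0
  read 'L': s0 → s0
  read 'R': s0 → s0
  read 'L': s0 → s0
  end s0, rejected
w4:
  start at s4
  read 'L': s4 → s1
  read 'R': s1 → s1
  read 'R': s1 → s1
  read 'R': s1 → s1
  read 'L': s1 → s3
  read 'R': s3 → s3
  read 'R': s3 → s3
  read 'L': s3 → s0
  read 'R': s0 → s0
  read 'R': s0 → s0
  read 'L': s0 → s0
  read 'L': s0 → s0
  read 'R': s0 → s0
  read 'L': s0 → s0
  end s0, rejected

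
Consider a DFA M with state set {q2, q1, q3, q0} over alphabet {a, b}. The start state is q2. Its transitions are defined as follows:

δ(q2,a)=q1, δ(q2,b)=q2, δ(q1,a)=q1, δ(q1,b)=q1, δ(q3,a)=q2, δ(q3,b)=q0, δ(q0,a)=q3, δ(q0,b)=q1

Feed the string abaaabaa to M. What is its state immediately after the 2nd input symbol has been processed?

q2 → q1 → q1
After 2 symbols: q1.

q1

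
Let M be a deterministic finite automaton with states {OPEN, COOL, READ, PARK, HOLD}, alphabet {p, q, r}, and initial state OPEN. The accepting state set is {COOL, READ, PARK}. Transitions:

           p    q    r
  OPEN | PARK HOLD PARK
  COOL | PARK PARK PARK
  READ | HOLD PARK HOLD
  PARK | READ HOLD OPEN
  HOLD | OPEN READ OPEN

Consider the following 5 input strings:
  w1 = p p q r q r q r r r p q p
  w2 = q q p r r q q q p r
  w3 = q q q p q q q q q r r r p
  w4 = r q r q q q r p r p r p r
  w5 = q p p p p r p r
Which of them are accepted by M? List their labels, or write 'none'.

w3

w1: OPEN → PARK → READ → PARK → OPEN → HOLD → OPEN → HOLD → OPEN → PARK → OPEN → PARK → HOLD → OPEN  → end OPEN, rejected
w2: OPEN → HOLD → READ → HOLD → OPEN → PARK → HOLD → READ → PARK → READ → HOLD  → end HOLD, rejected
w3: OPEN → HOLD → READ → PARK → READ → PARK → HOLD → READ → PARK → HOLD → OPEN → PARK → OPEN → PARK  → end PARK, accepted
w4: OPEN → PARK → HOLD → OPEN → HOLD → READ → PARK → OPEN → PARK → OPEN → PARK → OPEN → PARK → OPEN  → end OPEN, rejected
w5: OPEN → HOLD → OPEN → PARK → READ → HOLD → OPEN → PARK → OPEN  → end OPEN, rejected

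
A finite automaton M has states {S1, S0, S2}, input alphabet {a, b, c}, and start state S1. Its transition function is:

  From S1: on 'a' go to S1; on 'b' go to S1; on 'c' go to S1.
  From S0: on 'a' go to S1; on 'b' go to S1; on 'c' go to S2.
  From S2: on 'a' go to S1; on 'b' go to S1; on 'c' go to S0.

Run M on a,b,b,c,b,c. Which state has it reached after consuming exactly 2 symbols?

start at S1
read 'a': S1 → S1
read 'b': S1 → S1
After 2 symbols: S1.

S1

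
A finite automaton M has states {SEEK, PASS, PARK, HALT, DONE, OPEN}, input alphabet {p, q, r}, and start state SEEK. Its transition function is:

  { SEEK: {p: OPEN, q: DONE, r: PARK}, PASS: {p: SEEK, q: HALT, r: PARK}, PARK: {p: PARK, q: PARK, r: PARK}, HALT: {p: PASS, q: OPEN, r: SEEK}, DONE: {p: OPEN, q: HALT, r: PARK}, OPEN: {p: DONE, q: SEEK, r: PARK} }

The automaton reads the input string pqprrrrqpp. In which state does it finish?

SEEK → OPEN → SEEK → OPEN → PARK → PARK → PARK → PARK → PARK → PARK → PARK

PARK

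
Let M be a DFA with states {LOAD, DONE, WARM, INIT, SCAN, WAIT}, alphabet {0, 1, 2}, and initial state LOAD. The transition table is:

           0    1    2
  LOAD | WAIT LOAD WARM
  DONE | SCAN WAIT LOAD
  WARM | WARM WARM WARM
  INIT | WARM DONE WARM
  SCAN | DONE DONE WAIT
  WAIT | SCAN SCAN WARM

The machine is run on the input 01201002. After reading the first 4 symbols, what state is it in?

start at LOAD
read '0': LOAD → WAIT
read '1': WAIT → SCAN
read '2': SCAN → WAIT
read '0': WAIT → SCAN
After 4 symbols: SCAN.

SCAN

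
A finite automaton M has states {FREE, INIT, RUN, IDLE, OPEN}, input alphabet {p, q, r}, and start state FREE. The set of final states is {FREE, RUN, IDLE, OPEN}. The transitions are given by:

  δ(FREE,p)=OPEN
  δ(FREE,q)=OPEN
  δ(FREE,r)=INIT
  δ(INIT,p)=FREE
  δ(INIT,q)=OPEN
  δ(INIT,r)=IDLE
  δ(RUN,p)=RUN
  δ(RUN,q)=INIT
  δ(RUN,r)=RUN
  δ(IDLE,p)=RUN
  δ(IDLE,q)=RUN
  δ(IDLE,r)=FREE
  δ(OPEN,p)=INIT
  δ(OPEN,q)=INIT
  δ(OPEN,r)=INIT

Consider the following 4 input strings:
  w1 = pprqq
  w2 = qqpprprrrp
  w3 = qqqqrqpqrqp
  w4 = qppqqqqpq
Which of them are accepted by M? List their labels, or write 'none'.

w1: FREE → OPEN → INIT → IDLE → RUN → INIT  → end INIT, rejected
w2: FREE → OPEN → INIT → FREE → OPEN → INIT → FREE → INIT → IDLE → FREE → OPEN  → end OPEN, accepted
w3: FREE → OPEN → INIT → OPEN → INIT → IDLE → RUN → RUN → INIT → IDLE → RUN → RUN  → end RUN, accepted
w4: FREE → OPEN → INIT → FREE → OPEN → INIT → OPEN → INIT → FREE → OPEN  → end OPEN, accepted

w2, w3, w4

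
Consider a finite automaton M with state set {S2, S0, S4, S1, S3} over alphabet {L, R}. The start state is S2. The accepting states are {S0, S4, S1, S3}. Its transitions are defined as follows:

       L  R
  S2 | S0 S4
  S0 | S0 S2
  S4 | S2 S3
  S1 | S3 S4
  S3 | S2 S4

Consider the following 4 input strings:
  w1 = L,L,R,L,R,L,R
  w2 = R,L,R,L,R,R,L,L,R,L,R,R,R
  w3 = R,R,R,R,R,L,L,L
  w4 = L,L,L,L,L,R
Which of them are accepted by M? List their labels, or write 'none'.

w2, w3

w1: S2 → S0 → S0 → S2 → S0 → S2 → S0 → S2  → end S2, rejected
w2: S2 → S4 → S2 → S4 → S2 → S4 → S3 → S2 → S0 → S2 → S0 → S2 → S4 → S3  → end S3, accepted
w3: S2 → S4 → S3 → S4 → S3 → S4 → S2 → S0 → S0  → end S0, accepted
w4: S2 → S0 → S0 → S0 → S0 → S0 → S2  → end S2, rejected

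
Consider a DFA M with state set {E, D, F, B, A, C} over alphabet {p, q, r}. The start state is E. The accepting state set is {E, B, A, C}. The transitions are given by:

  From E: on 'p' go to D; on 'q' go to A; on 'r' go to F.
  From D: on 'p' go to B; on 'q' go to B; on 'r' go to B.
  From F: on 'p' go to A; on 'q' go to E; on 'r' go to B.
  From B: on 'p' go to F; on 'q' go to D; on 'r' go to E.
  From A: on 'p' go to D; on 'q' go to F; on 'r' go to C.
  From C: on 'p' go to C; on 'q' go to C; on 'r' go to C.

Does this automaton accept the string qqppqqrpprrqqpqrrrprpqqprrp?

Yes

E → A → F → A → D → B → D → B → F → A → C → C → C → C → C → C → C → C → C → C → C → C → C → C → C → C → C → C
End state C is accepting.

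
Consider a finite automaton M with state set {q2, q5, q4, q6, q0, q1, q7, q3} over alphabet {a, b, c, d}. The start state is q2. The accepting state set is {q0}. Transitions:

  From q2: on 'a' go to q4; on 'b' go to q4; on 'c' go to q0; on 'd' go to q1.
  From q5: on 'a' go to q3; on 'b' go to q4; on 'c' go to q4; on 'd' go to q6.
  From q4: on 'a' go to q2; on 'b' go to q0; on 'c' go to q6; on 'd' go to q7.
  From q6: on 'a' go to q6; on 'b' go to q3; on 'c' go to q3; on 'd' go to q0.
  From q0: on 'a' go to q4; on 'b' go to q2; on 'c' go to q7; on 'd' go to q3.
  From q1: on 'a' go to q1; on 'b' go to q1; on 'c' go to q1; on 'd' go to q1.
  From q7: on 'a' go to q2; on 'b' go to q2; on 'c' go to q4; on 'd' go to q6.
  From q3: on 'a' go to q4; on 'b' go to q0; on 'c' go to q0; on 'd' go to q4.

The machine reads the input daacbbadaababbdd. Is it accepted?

Trace: q2 -d-> q1 -a-> q1 -a-> q1 -c-> q1 -b-> q1 -b-> q1 -a-> q1 -d-> q1 -a-> q1 -a-> q1 -b-> q1 -a-> q1 -b-> q1 -b-> q1 -d-> q1 -d-> q1
End state q1 is not accepting.

No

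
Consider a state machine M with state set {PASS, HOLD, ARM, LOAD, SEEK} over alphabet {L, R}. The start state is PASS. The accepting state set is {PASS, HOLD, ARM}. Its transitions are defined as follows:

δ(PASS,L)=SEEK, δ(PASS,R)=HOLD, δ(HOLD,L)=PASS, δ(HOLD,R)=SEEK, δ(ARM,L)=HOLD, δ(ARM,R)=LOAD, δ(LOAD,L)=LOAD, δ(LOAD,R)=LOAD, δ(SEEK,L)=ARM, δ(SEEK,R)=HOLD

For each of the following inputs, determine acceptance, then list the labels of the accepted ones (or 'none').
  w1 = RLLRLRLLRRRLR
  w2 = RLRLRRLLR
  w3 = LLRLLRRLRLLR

w1

w1:
  start at PASS
  read 'R': PASS → HOLD
  read 'L': HOLD → PASS
  read 'L': PASS → SEEK
  read 'R': SEEK → HOLD
  read 'L': HOLD → PASS
  read 'R': PASS → HOLD
  read 'L': HOLD → PASS
  read 'L': PASS → SEEK
  read 'R': SEEK → HOLD
  read 'R': HOLD → SEEK
  read 'R': SEEK → HOLD
  read 'L': HOLD → PASS
  read 'R': PASS → HOLD
  end HOLD, accepted
w2:
  start at PASS
  read 'R': PASS → HOLD
  read 'L': HOLD → PASS
  read 'R': PASS → HOLD
  read 'L': HOLD → PASS
  read 'R': PASS → HOLD
  read 'R': HOLD → SEEK
  read 'L': SEEK → ARM
  read 'L': ARM → HOLD
  read 'R': HOLD → SEEK
  end SEEK, rejected
w3:
  start at PASS
  read 'L': PASS → SEEK
  read 'L': SEEK → ARM
  read 'R': ARM → LOAD
  read 'L': LOAD → LOAD
  read 'L': LOAD → LOAD
  read 'R': LOAD → LOAD
  read 'R': LOAD → LOAD
  read 'L': LOAD → LOAD
  read 'R': LOAD → LOAD
  read 'L': LOAD → LOAD
  read 'L': LOAD → LOAD
  read 'R': LOAD → LOAD
  end LOAD, rejected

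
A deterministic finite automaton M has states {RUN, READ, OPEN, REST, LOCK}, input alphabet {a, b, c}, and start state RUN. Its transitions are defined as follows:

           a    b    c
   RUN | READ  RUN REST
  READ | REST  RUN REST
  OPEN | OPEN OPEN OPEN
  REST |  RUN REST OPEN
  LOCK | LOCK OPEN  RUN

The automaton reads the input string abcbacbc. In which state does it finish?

start at RUN
read 'a': RUN → READ
read 'b': READ → RUN
read 'c': RUN → REST
read 'b': REST → REST
read 'a': REST → RUN
read 'c': RUN → REST
read 'b': REST → REST
read 'c': REST → OPEN

OPEN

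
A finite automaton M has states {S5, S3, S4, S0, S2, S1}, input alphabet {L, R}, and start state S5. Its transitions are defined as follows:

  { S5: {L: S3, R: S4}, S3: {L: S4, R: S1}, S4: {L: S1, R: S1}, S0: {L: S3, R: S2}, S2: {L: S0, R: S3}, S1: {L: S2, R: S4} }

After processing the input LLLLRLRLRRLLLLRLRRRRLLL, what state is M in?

S3

start at S5
read 'L': S5 → S3
read 'L': S3 → S4
read 'L': S4 → S1
read 'L': S1 → S2
read 'R': S2 → S3
read 'L': S3 → S4
read 'R': S4 → S1
read 'L': S1 → S2
read 'R': S2 → S3
read 'R': S3 → S1
read 'L': S1 → S2
read 'L': S2 → S0
read 'L': S0 → S3
read 'L': S3 → S4
read 'R': S4 → S1
read 'L': S1 → S2
read 'R': S2 → S3
read 'R': S3 → S1
read 'R': S1 → S4
read 'R': S4 → S1
read 'L': S1 → S2
read 'L': S2 → S0
read 'L': S0 → S3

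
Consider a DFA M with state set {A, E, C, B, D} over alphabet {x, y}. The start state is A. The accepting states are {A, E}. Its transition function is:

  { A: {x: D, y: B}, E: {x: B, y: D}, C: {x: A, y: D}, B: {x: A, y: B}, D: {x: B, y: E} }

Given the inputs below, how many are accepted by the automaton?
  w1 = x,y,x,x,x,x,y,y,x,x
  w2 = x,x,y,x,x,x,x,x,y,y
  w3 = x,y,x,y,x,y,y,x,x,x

0

w1: Trace: A -x-> D -y-> E -x-> B -x-> A -x-> D -x-> B -y-> B -y-> B -x-> A -x-> D  → end D, rejected
w2: Trace: A -x-> D -x-> B -y-> B -x-> A -x-> D -x-> B -x-> A -x-> D -y-> E -y-> D  → end D, rejected
w3: Trace: A -x-> D -y-> E -x-> B -y-> B -x-> A -y-> B -y-> B -x-> A -x-> D -x-> B  → end B, rejected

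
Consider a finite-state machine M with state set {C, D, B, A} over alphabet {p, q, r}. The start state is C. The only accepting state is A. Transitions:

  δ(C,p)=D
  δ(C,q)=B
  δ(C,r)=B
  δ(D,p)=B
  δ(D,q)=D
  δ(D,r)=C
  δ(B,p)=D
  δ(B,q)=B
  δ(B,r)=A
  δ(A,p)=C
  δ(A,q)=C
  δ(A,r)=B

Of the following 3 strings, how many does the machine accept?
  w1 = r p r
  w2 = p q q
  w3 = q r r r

1

w1: Trace: C -r-> B -p-> D -r-> C  → end C, rejected
w2: Trace: C -p-> D -q-> D -q-> D  → end D, rejected
w3: Trace: C -q-> B -r-> A -r-> B -r-> A  → end A, accepted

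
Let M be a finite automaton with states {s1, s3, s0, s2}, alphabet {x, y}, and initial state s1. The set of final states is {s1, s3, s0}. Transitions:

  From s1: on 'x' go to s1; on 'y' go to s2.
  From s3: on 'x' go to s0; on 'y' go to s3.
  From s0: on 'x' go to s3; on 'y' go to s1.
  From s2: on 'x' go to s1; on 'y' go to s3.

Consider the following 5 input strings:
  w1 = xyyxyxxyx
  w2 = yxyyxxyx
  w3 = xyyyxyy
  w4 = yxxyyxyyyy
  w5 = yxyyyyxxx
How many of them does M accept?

4

w1: s1 → s1 → s2 → s3 → s0 → s1 → s1 → s1 → s2 → s1  → end s1, accepted
w2: s1 → s2 → s1 → s2 → s3 → s0 → s3 → s3 → s0  → end s0, accepted
w3: s1 → s1 → s2 → s3 → s3 → s0 → s1 → s2  → end s2, rejected
w4: s1 → s2 → s1 → s1 → s2 → s3 → s0 → s1 → s2 → s3 → s3  → end s3, accepted
w5: s1 → s2 → s1 → s2 → s3 → s3 → s3 → s0 → s3 → s0  → end s0, accepted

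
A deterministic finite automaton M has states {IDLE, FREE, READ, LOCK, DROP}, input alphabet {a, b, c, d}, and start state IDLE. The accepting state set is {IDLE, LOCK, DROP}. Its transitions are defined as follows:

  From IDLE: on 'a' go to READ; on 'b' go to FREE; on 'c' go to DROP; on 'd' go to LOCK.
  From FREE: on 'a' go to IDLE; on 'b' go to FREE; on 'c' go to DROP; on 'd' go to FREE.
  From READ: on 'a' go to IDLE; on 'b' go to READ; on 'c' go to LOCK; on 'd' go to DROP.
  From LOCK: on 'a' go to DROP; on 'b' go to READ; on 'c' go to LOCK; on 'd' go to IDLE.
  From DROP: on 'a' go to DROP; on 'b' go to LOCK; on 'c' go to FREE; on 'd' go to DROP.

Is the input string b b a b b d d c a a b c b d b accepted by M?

Yes

Trace: IDLE -b-> FREE -b-> FREE -a-> IDLE -b-> FREE -b-> FREE -d-> FREE -d-> FREE -c-> DROP -a-> DROP -a-> DROP -b-> LOCK -c-> LOCK -b-> READ -d-> DROP -b-> LOCK
End state LOCK is accepting.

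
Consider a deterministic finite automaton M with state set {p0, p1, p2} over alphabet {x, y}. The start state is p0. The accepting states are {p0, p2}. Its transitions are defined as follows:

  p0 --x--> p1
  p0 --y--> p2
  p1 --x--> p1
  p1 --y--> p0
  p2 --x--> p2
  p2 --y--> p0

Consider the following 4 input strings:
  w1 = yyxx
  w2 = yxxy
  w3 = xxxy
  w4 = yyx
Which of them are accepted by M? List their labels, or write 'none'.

w1: p0 → p2 → p0 → p1 → p1  → end p1, rejected
w2: p0 → p2 → p2 → p2 → p0  → end p0, accepted
w3: p0 → p1 → p1 → p1 → p0  → end p0, accepted
w4: p0 → p2 → p0 → p1  → end p1, rejected

w2, w3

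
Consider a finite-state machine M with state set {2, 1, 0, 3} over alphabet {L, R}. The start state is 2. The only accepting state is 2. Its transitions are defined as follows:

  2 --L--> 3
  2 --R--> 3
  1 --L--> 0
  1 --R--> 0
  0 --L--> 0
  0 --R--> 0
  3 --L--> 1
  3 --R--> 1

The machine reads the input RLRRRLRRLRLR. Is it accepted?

No

Trace: 2 -R-> 3 -L-> 1 -R-> 0 -R-> 0 -R-> 0 -L-> 0 -R-> 0 -R-> 0 -L-> 0 -R-> 0 -L-> 0 -R-> 0
End state 0 is not accepting.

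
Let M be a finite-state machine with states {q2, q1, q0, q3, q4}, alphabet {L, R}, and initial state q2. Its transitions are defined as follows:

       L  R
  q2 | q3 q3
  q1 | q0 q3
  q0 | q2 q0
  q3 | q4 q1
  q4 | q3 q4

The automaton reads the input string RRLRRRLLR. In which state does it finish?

q1

q2 → q3 → q1 → q0 → q0 → q0 → q0 → q2 → q3 → q1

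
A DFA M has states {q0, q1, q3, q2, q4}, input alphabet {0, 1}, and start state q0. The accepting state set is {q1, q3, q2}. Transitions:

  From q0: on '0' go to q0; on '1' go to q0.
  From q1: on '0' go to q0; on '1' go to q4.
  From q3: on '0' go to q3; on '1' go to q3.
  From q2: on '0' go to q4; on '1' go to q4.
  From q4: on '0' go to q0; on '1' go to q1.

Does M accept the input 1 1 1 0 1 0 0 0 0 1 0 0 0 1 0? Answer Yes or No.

start at q0
read '1': q0 → q0
read '1': q0 → q0
read '1': q0 → q0
read '0': q0 → q0
read '1': q0 → q0
read '0': q0 → q0
read '0': q0 → q0
read '0': q0 → q0
read '0': q0 → q0
read '1': q0 → q0
read '0': q0 → q0
read '0': q0 → q0
read '0': q0 → q0
read '1': q0 → q0
read '0': q0 → q0
End state q0 is not accepting.

No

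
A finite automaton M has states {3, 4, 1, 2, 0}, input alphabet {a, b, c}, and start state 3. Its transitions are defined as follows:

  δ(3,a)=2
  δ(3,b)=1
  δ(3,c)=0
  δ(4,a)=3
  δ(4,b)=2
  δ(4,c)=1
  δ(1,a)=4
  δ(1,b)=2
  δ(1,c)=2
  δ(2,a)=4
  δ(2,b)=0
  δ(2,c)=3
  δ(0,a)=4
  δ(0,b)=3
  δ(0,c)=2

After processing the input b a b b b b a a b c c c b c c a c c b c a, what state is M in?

3 → 1 → 4 → 2 → 0 → 3 → 1 → 4 → 3 → 1 → 2 → 3 → 0 → 3 → 0 → 2 → 4 → 1 → 2 → 0 → 2 → 4

4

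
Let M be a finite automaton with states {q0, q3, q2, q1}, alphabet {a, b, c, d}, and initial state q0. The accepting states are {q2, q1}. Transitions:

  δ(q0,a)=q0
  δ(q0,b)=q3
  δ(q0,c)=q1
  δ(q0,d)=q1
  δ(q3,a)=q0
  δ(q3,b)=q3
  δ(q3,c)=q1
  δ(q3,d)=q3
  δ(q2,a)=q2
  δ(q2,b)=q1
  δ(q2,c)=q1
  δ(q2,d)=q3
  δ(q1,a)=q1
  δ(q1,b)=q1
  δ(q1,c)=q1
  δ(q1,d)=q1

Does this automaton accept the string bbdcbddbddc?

Yes

start at q0
read 'b': q0 → q3
read 'b': q3 → q3
read 'd': q3 → q3
read 'c': q3 → q1
read 'b': q1 → q1
read 'd': q1 → q1
read 'd': q1 → q1
read 'b': q1 → q1
read 'd': q1 → q1
read 'd': q1 → q1
read 'c': q1 → q1
End state q1 is accepting.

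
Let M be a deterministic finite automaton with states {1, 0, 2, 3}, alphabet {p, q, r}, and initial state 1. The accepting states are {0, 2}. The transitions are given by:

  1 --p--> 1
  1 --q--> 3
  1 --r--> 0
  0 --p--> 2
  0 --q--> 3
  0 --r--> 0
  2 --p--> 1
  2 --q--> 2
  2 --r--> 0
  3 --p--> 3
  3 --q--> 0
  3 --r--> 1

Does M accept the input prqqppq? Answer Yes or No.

start at 1
read 'p': 1 → 1
read 'r': 1 → 0
read 'q': 0 → 3
read 'q': 3 → 0
read 'p': 0 → 2
read 'p': 2 → 1
read 'q': 1 → 3
End state 3 is not accepting.

No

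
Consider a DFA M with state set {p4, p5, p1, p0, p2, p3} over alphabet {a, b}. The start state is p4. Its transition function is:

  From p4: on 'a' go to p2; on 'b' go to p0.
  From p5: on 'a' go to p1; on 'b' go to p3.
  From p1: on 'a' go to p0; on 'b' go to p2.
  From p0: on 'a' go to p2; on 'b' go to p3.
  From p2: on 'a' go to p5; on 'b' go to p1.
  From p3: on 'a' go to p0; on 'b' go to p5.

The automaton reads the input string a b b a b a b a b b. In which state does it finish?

p5

Trace: p4 -a-> p2 -b-> p1 -b-> p2 -a-> p5 -b-> p3 -a-> p0 -b-> p3 -a-> p0 -b-> p3 -b-> p5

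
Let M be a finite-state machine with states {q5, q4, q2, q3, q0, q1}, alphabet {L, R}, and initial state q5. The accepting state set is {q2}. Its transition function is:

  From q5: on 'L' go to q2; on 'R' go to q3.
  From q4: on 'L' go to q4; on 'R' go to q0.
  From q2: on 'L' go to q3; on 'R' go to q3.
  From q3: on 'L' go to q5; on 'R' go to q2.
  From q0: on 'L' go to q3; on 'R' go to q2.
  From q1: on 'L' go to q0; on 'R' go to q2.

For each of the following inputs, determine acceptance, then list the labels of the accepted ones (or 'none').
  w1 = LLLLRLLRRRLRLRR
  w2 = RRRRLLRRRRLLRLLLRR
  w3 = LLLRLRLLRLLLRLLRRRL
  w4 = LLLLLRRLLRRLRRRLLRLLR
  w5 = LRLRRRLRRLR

w1: Trace: q5 -L-> q2 -L-> q3 -L-> q5 -L-> q2 -R-> q3 -L-> q5 -L-> q2 -R-> q3 -R-> q2 -R-> q3 -L-> q5 -R-> q3 -L-> q5 -R-> q3 -R-> q2  → end q2, accepted
w2: Trace: q5 -R-> q3 -R-> q2 -R-> q3 -R-> q2 -L-> q3 -L-> q5 -R-> q3 -R-> q2 -R-> q3 -R-> q2 -L-> q3 -L-> q5 -R-> q3 -L-> q5 -L-> q2 -L-> q3 -R-> q2 -R-> q3  → end q3, rejected
w3: Trace: q5 -L-> q2 -L-> q3 -L-> q5 -R-> q3 -L-> q5 -R-> q3 -L-> q5 -L-> q2 -R-> q3 -L-> q5 -L-> q2 -L-> q3 -R-> q2 -L-> q3 -L-> q5 -R-> q3 -R-> q2 -R-> q3 -L-> q5  → end q5, rejected
w4: Trace: q5 -L-> q2 -L-> q3 -L-> q5 -L-> q2 -L-> q3 -R-> q2 -R-> q3 -L-> q5 -L-> q2 -R-> q3 -R-> q2 -L-> q3 -R-> q2 -R-> q3 -R-> q2 -L-> q3 -L-> q5 -R-> q3 -L-> q5 -L-> q2 -R-> q3  → end q3, rejected
w5: Trace: q5 -L-> q2 -R-> q3 -L-> q5 -R-> q3 -R-> q2 -R-> q3 -L-> q5 -R-> q3 -R-> q2 -L-> q3 -R-> q2  → end q2, accepted

w1, w5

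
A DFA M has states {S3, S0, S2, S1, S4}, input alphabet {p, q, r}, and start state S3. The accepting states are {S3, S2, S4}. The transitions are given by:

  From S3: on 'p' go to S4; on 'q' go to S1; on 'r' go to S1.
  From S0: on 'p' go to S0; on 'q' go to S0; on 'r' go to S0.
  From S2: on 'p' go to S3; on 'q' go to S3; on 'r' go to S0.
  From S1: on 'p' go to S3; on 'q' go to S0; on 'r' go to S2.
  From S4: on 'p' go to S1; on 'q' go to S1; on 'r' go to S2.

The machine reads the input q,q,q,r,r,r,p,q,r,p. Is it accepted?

No

S3 → S1 → S0 → S0 → S0 → S0 → S0 → S0 → S0 → S0 → S0
End state S0 is not accepting.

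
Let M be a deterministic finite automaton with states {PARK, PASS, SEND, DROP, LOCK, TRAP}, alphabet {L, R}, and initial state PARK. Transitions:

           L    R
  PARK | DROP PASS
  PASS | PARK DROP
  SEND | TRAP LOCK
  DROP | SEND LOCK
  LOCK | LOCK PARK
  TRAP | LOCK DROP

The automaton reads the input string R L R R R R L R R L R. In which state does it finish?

start at PARK
read 'R': PARK → PASS
read 'L': PASS → PARK
read 'R': PARK → PASS
read 'R': PASS → DROP
read 'R': DROP → LOCK
read 'R': LOCK → PARK
read 'L': PARK → DROP
read 'R': DROP → LOCK
read 'R': LOCK → PARK
read 'L': PARK → DROP
read 'R': DROP → LOCK

LOCK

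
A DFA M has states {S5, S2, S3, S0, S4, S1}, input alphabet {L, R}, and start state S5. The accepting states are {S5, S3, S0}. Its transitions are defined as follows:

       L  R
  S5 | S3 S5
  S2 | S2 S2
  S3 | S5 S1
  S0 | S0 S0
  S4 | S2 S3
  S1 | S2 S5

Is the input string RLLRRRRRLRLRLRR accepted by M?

No

Trace: S5 -R-> S5 -L-> S3 -L-> S5 -R-> S5 -R-> S5 -R-> S5 -R-> S5 -R-> S5 -L-> S3 -R-> S1 -L-> S2 -R-> S2 -L-> S2 -R-> S2 -R-> S2
End state S2 is not accepting.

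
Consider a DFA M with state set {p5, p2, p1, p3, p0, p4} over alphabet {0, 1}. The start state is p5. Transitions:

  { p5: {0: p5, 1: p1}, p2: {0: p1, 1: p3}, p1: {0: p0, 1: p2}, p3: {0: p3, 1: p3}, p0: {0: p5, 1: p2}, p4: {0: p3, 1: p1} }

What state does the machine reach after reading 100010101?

p2

p5 → p1 → p0 → p5 → p5 → p1 → p0 → p2 → p1 → p2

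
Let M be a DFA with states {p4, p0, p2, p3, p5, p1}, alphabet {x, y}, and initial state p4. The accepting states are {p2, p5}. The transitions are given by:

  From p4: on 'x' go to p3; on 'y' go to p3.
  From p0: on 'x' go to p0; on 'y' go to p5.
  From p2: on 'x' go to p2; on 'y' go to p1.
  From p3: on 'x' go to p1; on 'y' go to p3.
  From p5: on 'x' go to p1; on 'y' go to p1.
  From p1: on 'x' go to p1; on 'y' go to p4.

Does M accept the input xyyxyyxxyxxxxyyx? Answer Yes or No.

start at p4
read 'x': p4 → p3
read 'y': p3 → p3
read 'y': p3 → p3
read 'x': p3 → p1
read 'y': p1 → p4
read 'y': p4 → p3
read 'x': p3 → p1
read 'x': p1 → p1
read 'y': p1 → p4
read 'x': p4 → p3
read 'x': p3 → p1
read 'x': p1 → p1
read 'x': p1 → p1
read 'y': p1 → p4
read 'y': p4 → p3
read 'x': p3 → p1
End state p1 is not accepting.

No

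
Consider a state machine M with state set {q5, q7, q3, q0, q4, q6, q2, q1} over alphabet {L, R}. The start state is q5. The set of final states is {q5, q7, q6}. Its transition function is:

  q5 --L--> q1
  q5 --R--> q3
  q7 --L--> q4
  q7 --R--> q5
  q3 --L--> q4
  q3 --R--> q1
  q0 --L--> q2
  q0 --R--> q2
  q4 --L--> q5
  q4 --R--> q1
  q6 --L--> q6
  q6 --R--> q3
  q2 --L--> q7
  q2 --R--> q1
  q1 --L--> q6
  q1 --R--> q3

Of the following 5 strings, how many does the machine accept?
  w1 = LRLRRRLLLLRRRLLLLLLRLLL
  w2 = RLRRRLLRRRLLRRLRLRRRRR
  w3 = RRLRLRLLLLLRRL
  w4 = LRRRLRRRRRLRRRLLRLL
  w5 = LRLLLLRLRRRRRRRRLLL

2

w1: Trace: q5 -L-> q1 -R-> q3 -L-> q4 -R-> q1 -R-> q3 -R-> q1 -L-> q6 -L-> q6 -L-> q6 -L-> q6 -R-> q3 -R-> q1 -R-> q3 -L-> q4 -L-> q5 -L-> q1 -L-> q6 -L-> q6 -L-> q6 -R-> q3 -L-> q4 -L-> q5 -L-> q1  → end q1, rejected
w2: Trace: q5 -R-> q3 -L-> q4 -R-> q1 -R-> q3 -R-> q1 -L-> q6 -L-> q6 -R-> q3 -R-> q1 -R-> q3 -L-> q4 -L-> q5 -R-> q3 -R-> q1 -L-> q6 -R-> q3 -L-> q4 -R-> q1 -R-> q3 -R-> q1 -R-> q3 -R-> q1  → end q1, rejected
w3: Trace: q5 -R-> q3 -R-> q1 -L-> q6 -R-> q3 -L-> q4 -R-> q1 -L-> q6 -L-> q6 -L-> q6 -L-> q6 -L-> q6 -R-> q3 -R-> q1 -L-> q6  → end q6, accepted
w4: Trace: q5 -L-> q1 -R-> q3 -R-> q1 -R-> q3 -L-> q4 -R-> q1 -R-> q3 -R-> q1 -R-> q3 -R-> q1 -L-> q6 -R-> q3 -R-> q1 -R-> q3 -L-> q4 -L-> q5 -R-> q3 -L-> q4 -L-> q5  → end q5, accepted
w5: Trace: q5 -L-> q1 -R-> q3 -L-> q4 -L-> q5 -L-> q1 -L-> q6 -R-> q3 -L-> q4 -R-> q1 -R-> q3 -R-> q1 -R-> q3 -R-> q1 -R-> q3 -R-> q1 -R-> q3 -L-> q4 -L-> q5 -L-> q1  → end q1, rejected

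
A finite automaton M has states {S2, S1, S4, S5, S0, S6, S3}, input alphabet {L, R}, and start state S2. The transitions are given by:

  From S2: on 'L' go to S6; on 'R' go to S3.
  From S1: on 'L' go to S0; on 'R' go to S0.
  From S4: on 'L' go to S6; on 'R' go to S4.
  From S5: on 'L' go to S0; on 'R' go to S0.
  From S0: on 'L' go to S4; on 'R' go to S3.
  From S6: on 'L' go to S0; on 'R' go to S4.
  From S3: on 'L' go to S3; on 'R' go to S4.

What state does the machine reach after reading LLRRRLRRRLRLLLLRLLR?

S3

S2 → S6 → S0 → S3 → S4 → S4 → S6 → S4 → S4 → S4 → S6 → S4 → S6 → S0 → S4 → S6 → S4 → S6 → S0 → S3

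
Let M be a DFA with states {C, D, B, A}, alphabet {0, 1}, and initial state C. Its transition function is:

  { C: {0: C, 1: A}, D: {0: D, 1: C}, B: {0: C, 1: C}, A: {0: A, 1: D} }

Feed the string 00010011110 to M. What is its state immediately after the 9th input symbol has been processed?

A

start at C
read '0': C → C
read '0': C → C
read '0': C → C
read '1': C → A
read '0': A → A
read '0': A → A
read '1': A → D
read '1': D → C
read '1': C → A
After 9 symbols: A.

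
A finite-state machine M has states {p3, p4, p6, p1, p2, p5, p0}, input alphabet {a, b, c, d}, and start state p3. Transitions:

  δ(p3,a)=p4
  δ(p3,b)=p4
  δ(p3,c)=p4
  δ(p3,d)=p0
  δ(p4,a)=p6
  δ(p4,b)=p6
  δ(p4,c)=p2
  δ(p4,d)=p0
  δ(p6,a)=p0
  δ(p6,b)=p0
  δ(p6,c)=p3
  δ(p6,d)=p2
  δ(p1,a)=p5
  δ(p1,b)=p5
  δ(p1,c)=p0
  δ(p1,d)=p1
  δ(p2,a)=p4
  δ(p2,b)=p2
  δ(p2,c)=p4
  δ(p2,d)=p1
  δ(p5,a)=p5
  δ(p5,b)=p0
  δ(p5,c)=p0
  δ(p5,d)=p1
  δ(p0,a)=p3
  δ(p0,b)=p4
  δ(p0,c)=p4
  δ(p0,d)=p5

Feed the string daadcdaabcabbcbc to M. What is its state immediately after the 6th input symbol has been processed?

start at p3
read 'd': p3 → p0
read 'a': p0 → p3
read 'a': p3 → p4
read 'd': p4 → p0
read 'c': p0 → p4
read 'd': p4 → p0
After 6 symbols: p0.

p0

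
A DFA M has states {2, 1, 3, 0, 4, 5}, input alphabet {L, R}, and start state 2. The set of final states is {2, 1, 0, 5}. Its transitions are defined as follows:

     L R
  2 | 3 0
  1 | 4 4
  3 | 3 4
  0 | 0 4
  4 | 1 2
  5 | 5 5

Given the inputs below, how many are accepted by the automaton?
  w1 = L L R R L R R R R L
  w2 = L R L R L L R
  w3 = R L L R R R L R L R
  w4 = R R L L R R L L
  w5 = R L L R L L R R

4

w1: 2 → 3 → 3 → 4 → 2 → 3 → 4 → 2 → 0 → 4 → 1  → end 1, accepted
w2: 2 → 3 → 4 → 1 → 4 → 1 → 4 → 2  → end 2, accepted
w3: 2 → 0 → 0 → 0 → 4 → 2 → 0 → 0 → 4 → 1 → 4  → end 4, rejected
w4: 2 → 0 → 4 → 1 → 4 → 2 → 0 → 0 → 0  → end 0, accepted
w5: 2 → 0 → 0 → 0 → 4 → 1 → 4 → 2 → 0  → end 0, accepted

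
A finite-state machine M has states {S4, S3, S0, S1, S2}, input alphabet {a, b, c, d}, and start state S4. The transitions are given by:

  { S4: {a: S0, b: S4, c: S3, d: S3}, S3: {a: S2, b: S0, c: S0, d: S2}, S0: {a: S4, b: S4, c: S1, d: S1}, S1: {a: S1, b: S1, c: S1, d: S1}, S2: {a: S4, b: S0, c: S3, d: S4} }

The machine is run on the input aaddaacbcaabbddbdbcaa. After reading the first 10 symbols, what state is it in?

S1

Trace: S4 -a-> S0 -a-> S4 -d-> S3 -d-> S2 -a-> S4 -a-> S0 -c-> S1 -b-> S1 -c-> S1 -a-> S1
After 10 symbols: S1.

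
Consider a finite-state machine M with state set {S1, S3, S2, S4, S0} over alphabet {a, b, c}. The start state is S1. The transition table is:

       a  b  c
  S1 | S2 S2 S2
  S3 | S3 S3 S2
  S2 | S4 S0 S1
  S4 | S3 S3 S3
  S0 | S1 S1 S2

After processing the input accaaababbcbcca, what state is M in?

S2

S1 → S2 → S1 → S2 → S4 → S3 → S3 → S3 → S3 → S3 → S3 → S2 → S0 → S2 → S1 → S2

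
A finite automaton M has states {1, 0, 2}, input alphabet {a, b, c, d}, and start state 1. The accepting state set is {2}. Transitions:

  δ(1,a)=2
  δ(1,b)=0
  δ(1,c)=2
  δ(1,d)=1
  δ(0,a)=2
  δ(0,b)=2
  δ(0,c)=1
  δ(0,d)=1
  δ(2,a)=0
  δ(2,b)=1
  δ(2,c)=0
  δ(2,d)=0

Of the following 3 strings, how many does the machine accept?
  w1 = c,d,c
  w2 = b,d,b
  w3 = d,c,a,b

1

w1:
  start at 1
  read 'c': 1 → 2
  read 'd': 2 → 0
  read 'c': 0 → 1
  end 1, rejected
w2:
  start at 1
  read 'b': 1 → 0
  read 'd': 0 → 1
  read 'b': 1 → 0
  end 0, rejected
w3:
  start at 1
  read 'd': 1 → 1
  read 'c': 1 → 2
  read 'a': 2 → 0
  read 'b': 0 → 2
  end 2, accepted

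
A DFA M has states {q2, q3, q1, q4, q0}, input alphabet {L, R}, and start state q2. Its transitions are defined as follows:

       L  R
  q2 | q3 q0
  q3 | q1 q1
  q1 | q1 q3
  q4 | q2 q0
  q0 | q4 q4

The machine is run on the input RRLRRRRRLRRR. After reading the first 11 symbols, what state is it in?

q4

q2 → q0 → q4 → q2 → q0 → q4 → q0 → q4 → q0 → q4 → q0 → q4
After 11 symbols: q4.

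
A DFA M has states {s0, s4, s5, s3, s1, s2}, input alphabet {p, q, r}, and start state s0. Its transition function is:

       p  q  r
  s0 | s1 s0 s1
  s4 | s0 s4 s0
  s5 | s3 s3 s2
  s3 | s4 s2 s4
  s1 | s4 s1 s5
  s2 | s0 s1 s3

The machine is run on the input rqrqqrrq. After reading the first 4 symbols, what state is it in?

s0 → s1 → s1 → s5 → s3
After 4 symbols: s3.

s3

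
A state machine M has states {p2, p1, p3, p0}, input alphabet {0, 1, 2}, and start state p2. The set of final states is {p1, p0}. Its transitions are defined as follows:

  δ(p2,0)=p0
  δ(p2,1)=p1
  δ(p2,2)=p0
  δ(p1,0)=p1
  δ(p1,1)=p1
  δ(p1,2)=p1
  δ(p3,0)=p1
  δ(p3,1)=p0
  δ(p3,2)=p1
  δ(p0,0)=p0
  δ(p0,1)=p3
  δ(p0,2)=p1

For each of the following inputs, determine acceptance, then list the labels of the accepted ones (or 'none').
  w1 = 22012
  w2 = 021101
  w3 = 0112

w1: p2 → p0 → p1 → p1 → p1 → p1  → end p1, accepted
w2: p2 → p0 → p1 → p1 → p1 → p1 → p1  → end p1, accepted
w3: p2 → p0 → p3 → p0 → p1  → end p1, accepted

w1, w2, w3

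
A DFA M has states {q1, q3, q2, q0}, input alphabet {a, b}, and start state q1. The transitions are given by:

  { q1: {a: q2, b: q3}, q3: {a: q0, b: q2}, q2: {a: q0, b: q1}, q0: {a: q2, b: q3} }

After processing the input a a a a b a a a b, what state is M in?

q3

start at q1
read 'a': q1 → q2
read 'a': q2 → q0
read 'a': q0 → q2
read 'a': q2 → q0
read 'b': q0 → q3
read 'a': q3 → q0
read 'a': q0 → q2
read 'a': q2 → q0
read 'b': q0 → q3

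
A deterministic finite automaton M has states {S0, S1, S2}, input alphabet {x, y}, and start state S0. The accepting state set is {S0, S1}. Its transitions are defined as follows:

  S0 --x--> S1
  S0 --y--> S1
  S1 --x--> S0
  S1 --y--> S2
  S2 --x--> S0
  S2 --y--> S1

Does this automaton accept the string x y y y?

Trace: S0 -x-> S1 -y-> S2 -y-> S1 -y-> S2
End state S2 is not accepting.

No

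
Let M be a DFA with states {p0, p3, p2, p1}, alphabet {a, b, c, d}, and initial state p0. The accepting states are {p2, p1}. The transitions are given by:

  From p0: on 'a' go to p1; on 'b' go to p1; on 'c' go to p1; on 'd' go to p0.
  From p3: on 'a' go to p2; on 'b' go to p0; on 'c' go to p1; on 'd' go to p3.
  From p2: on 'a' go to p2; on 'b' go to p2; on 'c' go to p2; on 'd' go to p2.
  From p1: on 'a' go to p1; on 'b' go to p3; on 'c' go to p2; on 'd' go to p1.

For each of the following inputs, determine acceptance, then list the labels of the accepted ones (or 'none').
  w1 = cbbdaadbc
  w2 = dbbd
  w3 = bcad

w1:
  start at p0
  read 'c': p0 → p1
  read 'b': p1 → p3
  read 'b': p3 → p0
  read 'd': p0 → p0
  read 'a': p0 → p1
  read 'a': p1 → p1
  read 'd': p1 → p1
  read 'b': p1 → p3
  read 'c': p3 → p1
  end p1, accepted
w2:
  start at p0
  read 'd': p0 → p0
  read 'b': p0 → p1
  read 'b': p1 → p3
  read 'd': p3 → p3
  end p3, rejected
w3:
  start at p0
  read 'b': p0 → p1
  read 'c': p1 → p2
  read 'a': p2 → p2
  read 'd': p2 → p2
  end p2, accepted

w1, w3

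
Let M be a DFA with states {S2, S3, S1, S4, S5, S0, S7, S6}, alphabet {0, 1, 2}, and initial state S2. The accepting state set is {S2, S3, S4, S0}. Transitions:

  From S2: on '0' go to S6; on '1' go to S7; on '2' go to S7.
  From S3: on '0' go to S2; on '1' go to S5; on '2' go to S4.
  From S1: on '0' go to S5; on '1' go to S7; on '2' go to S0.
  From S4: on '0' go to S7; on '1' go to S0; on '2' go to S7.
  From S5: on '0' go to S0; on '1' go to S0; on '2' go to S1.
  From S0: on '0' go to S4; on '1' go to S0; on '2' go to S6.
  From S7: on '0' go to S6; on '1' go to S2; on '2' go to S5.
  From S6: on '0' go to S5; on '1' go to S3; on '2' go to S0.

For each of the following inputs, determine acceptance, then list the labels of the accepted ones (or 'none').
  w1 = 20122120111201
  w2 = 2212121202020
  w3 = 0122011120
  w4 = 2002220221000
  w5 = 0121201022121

w1, w5

w1: Trace: S2 -2-> S7 -0-> S6 -1-> S3 -2-> S4 -2-> S7 -1-> S2 -2-> S7 -0-> S6 -1-> S3 -1-> S5 -1-> S0 -2-> S6 -0-> S5 -1-> S0  → end S0, accepted
w2: Trace: S2 -2-> S7 -2-> S5 -1-> S0 -2-> S6 -1-> S3 -2-> S4 -1-> S0 -2-> S6 -0-> S5 -2-> S1 -0-> S5 -2-> S1 -0-> S5  → end S5, rejected
w3: Trace: S2 -0-> S6 -1-> S3 -2-> S4 -2-> S7 -0-> S6 -1-> S3 -1-> S5 -1-> S0 -2-> S6 -0-> S5  → end S5, rejected
w4: Trace: S2 -2-> S7 -0-> S6 -0-> S5 -2-> S1 -2-> S0 -2-> S6 -0-> S5 -2-> S1 -2-> S0 -1-> S0 -0-> S4 -0-> S7 -0-> S6  → end S6, rejected
w5: Trace: S2 -0-> S6 -1-> S3 -2-> S4 -1-> S0 -2-> S6 -0-> S5 -1-> S0 -0-> S4 -2-> S7 -2-> S5 -1-> S0 -2-> S6 -1-> S3  → end S3, accepted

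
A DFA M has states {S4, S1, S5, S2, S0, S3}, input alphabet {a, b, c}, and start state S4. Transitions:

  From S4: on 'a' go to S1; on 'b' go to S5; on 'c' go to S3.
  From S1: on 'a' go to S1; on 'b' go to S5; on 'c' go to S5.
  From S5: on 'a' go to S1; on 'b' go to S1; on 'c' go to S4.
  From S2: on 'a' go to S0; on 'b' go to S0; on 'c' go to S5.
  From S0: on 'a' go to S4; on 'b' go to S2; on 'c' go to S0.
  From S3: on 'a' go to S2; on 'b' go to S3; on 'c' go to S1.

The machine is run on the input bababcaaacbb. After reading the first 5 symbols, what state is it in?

Trace: S4 -b-> S5 -a-> S1 -b-> S5 -a-> S1 -b-> S5
After 5 symbols: S5.

S5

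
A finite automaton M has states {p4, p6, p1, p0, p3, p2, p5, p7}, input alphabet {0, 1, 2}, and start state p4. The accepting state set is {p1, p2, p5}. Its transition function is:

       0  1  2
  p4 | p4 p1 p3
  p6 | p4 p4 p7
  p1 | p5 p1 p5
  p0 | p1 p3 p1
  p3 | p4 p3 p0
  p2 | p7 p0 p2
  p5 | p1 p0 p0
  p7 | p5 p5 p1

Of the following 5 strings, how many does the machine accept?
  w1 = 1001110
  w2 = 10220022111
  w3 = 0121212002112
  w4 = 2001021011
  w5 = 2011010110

3

w1: Trace: p4 -1-> p1 -0-> p5 -0-> p1 -1-> p1 -1-> p1 -1-> p1 -0-> p5  → end p5, accepted
w2: Trace: p4 -1-> p1 -0-> p5 -2-> p0 -2-> p1 -0-> p5 -0-> p1 -2-> p5 -2-> p0 -1-> p3 -1-> p3 -1-> p3  → end p3, rejected
w3: Trace: p4 -0-> p4 -1-> p1 -2-> p5 -1-> p0 -2-> p1 -1-> p1 -2-> p5 -0-> p1 -0-> p5 -2-> p0 -1-> p3 -1-> p3 -2-> p0  → end p0, rejected
w4: Trace: p4 -2-> p3 -0-> p4 -0-> p4 -1-> p1 -0-> p5 -2-> p0 -1-> p3 -0-> p4 -1-> p1 -1-> p1  → end p1, accepted
w5: Trace: p4 -2-> p3 -0-> p4 -1-> p1 -1-> p1 -0-> p5 -1-> p0 -0-> p1 -1-> p1 -1-> p1 -0-> p5  → end p5, accepted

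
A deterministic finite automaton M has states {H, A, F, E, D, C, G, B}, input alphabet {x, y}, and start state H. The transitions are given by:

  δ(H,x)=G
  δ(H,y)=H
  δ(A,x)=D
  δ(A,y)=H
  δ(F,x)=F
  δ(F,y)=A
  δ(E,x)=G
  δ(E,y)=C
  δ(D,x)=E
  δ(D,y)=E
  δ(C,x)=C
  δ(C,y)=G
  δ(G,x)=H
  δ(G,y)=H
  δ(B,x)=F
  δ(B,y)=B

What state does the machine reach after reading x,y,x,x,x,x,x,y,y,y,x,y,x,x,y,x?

G

start at H
read 'x': H → G
read 'y': G → H
read 'x': H → G
read 'x': G → H
read 'x': H → G
read 'x': G → H
read 'x': H → G
read 'y': G → H
read 'y': H → H
read 'y': H → H
read 'x': H → G
read 'y': G → H
read 'x': H → G
read 'x': G → H
read 'y': H → H
read 'x': H → G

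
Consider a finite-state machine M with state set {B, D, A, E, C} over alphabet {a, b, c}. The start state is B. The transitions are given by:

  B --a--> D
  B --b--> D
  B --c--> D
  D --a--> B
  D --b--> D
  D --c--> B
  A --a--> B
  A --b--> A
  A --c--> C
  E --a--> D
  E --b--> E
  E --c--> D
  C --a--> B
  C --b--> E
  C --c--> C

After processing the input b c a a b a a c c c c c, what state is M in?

B

B → D → B → D → B → D → B → D → B → D → B → D → B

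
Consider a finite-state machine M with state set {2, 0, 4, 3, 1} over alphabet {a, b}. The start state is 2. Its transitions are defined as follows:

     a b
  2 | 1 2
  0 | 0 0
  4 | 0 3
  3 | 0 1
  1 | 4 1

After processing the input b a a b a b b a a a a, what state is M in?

0

Trace: 2 -b-> 2 -a-> 1 -a-> 4 -b-> 3 -a-> 0 -b-> 0 -b-> 0 -a-> 0 -a-> 0 -a-> 0 -a-> 0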